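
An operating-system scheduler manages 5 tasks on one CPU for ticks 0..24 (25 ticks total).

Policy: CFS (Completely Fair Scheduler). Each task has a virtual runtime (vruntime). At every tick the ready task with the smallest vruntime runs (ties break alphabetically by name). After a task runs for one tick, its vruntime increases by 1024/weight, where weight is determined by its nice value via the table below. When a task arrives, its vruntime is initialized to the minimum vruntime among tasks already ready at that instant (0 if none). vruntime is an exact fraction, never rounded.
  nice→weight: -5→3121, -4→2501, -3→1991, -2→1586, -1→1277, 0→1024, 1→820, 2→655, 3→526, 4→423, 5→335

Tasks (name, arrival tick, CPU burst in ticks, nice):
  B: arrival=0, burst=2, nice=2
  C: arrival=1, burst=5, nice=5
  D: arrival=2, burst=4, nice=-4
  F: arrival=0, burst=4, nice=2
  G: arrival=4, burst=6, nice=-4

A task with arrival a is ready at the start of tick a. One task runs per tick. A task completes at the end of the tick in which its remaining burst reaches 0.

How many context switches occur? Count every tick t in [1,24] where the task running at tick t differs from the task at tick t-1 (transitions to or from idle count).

t=0: vr[B=0 F=0] → run B
t=1: vr[B=1024/655 C=0 F=0] → run C
t=2: vr[B=1024/655 C=1024/335 D=0 F=0] → run D
t=3: vr[B=1024/655 C=1024/335 D=1024/2501 F=0] → run F
t=4: vr[B=1024/655 C=1024/335 D=1024/2501 F=1024/655 G=1024/2501] → run D
t=5: vr[B=1024/655 C=1024/335 D=2048/2501 F=1024/655 G=1024/2501] → run G
t=6: vr[B=1024/655 C=1024/335 D=2048/2501 F=1024/655 G=2048/2501] → run D
t=7: vr[B=1024/655 C=1024/335 D=3072/2501 F=1024/655 G=2048/2501] → run G
t=8: vr[B=1024/655 C=1024/335 D=3072/2501 F=1024/655 G=3072/2501] → run D
t=9: vr[B=1024/655 C=1024/335 F=1024/655 G=3072/2501] → run G
t=10: vr[B=1024/655 C=1024/335 F=1024/655 G=4096/2501] → run B
t=11: vr[C=1024/335 F=1024/655 G=4096/2501] → run F
t=12: vr[C=1024/335 F=2048/655 G=4096/2501] → run G
t=13: vr[C=1024/335 F=2048/655 G=5120/2501] → run G
t=14: vr[C=1024/335 F=2048/655 G=6144/2501] → run G
t=15: vr[C=1024/335 F=2048/655] → run C
t=16: vr[C=2048/335 F=2048/655] → run F
t=17: vr[C=2048/335 F=3072/655] → run F
t=18: vr[C=2048/335] → run C
t=19: vr[C=3072/335] → run C
t=20: vr[C=4096/335] → run C
t=21: (idle)
t=22: (idle)
t=23: (idle)
t=24: (idle)

context switches = 16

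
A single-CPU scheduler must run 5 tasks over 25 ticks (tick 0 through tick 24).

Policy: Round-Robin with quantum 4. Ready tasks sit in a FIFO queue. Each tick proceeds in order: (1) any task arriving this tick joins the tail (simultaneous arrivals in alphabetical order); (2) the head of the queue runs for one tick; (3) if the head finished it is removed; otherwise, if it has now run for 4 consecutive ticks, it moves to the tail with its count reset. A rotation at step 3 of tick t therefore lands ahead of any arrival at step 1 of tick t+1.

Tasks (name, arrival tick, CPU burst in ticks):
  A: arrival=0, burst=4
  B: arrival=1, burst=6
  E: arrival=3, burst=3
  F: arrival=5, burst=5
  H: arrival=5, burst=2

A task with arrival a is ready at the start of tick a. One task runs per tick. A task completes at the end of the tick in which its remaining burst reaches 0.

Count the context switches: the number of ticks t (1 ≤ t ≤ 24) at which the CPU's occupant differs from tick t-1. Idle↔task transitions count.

context switches = 7

t=0: queue=[A] q_used=0 → run A
t=1: queue=[A,B] q_used=1 → run A
t=2: queue=[A,B] q_used=2 → run A
t=3: queue=[A,B,E] q_used=3 → run A
t=4: queue=[B,E] q_used=0 → run B
t=5: queue=[B,E,F,H] q_used=1 → run B
t=6: queue=[B,E,F,H] q_used=2 → run B
t=7: queue=[B,E,F,H] q_used=3 → run B
t=8: queue=[E,F,H,B] q_used=0 → run E
t=9: queue=[E,F,H,B] q_used=1 → run E
t=10: queue=[E,F,H,B] q_used=2 → run E
t=11: queue=[F,H,B] q_used=0 → run F
t=12: queue=[F,H,B] q_used=1 → run F
t=13: queue=[F,H,B] q_used=2 → run F
t=14: queue=[F,H,B] q_used=3 → run F
t=15: queue=[H,B,F] q_used=0 → run H
t=16: queue=[H,B,F] q_used=1 → run H
t=17: queue=[B,F] q_used=0 → run B
t=18: queue=[B,F] q_used=1 → run B
t=19: queue=[F] q_used=0 → run F
t=20: (idle)
t=21: (idle)
t=22: (idle)
t=23: (idle)
t=24: (idle)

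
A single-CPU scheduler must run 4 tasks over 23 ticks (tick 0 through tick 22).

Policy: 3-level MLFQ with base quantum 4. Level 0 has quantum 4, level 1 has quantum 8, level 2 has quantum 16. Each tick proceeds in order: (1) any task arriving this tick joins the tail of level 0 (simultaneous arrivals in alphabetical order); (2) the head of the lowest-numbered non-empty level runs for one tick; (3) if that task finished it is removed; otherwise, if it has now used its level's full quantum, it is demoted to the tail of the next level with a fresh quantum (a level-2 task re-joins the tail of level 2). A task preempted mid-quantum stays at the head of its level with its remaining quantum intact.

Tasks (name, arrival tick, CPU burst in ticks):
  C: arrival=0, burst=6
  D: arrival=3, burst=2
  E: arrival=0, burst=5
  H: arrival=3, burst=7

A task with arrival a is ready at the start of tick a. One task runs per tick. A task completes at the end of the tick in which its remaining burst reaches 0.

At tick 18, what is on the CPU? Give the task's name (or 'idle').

t=0: L0/L1/L2 = CE/-/- → run C
t=1: L0/L1/L2 = CE/-/- → run C
t=2: L0/L1/L2 = CE/-/- → run C
t=3: L0/L1/L2 = CEDH/-/- → run C
t=4: L0/L1/L2 = EDH/C/- → run E
t=5: L0/L1/L2 = EDH/C/- → run E
t=6: L0/L1/L2 = EDH/C/- → run E
t=7: L0/L1/L2 = EDH/C/- → run E
t=8: L0/L1/L2 = DH/CE/- → run D
t=9: L0/L1/L2 = DH/CE/- → run D
t=10: L0/L1/L2 = H/CE/- → run H
t=11: L0/L1/L2 = H/CE/- → run H
t=12: L0/L1/L2 = H/CE/- → run H
t=13: L0/L1/L2 = H/CE/- → run H
t=14: L0/L1/L2 = -/CEH/- → run C
t=15: L0/L1/L2 = -/CEH/- → run C
t=16: L0/L1/L2 = -/EH/- → run E
t=17: L0/L1/L2 = -/H/- → run H
t=18: L0/L1/L2 = -/H/- → run H
t=19: L0/L1/L2 = -/H/- → run H
t=20: (idle)
t=21: (idle)
t=22: (idle)

running at tick 18 = H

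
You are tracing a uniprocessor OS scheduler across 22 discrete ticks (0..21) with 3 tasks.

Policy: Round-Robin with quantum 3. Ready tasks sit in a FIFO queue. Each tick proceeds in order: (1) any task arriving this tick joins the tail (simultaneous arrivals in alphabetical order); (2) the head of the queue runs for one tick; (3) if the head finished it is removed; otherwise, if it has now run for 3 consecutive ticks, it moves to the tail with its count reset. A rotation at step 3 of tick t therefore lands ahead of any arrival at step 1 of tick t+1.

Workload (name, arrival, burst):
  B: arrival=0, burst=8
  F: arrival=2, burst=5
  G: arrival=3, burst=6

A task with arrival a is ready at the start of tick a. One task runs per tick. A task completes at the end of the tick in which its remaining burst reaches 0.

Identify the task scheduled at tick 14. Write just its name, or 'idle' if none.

t=0: queue=[B] q_used=0 → run B
t=1: queue=[B] q_used=1 → run B
t=2: queue=[B,F] q_used=2 → run B
t=3: queue=[F,B,G] q_used=0 → run F
t=4: queue=[F,B,G] q_used=1 → run F
t=5: queue=[F,B,G] q_used=2 → run F
t=6: queue=[B,G,F] q_used=0 → run B
t=7: queue=[B,G,F] q_used=1 → run B
t=8: queue=[B,G,F] q_used=2 → run B
t=9: queue=[G,F,B] q_used=0 → run G
t=10: queue=[G,F,B] q_used=1 → run G
t=11: queue=[G,F,B] q_used=2 → run G
t=12: queue=[F,B,G] q_used=0 → run F
t=13: queue=[F,B,G] q_used=1 → run F
t=14: queue=[B,G] q_used=0 → run B
t=15: queue=[B,G] q_used=1 → run B
t=16: queue=[G] q_used=0 → run G
t=17: queue=[G] q_used=1 → run G
t=18: queue=[G] q_used=2 → run G
t=19: (idle)
t=20: (idle)
t=21: (idle)

running at tick 14 = B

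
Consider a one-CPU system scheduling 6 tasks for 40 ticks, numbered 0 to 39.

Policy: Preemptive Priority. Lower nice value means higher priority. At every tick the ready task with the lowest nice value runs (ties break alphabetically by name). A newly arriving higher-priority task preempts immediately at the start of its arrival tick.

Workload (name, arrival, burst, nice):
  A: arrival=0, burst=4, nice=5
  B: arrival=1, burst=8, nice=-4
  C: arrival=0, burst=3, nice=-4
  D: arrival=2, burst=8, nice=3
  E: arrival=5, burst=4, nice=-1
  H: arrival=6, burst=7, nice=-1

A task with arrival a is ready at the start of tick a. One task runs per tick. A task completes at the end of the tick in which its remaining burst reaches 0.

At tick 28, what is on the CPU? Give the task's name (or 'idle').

running at tick 28 = D

t=0: ready={A,C} → run C
t=1: ready={A,B,C} → run B
t=2: ready={A,B,C,D} → run B
t=3: ready={A,B,C,D} → run B
t=4: ready={A,B,C,D} → run B
t=5: ready={A,B,C,D,E} → run B
t=6: ready={A,B,C,D,E,H} → run B
t=7: ready={A,B,C,D,E,H} → run B
t=8: ready={A,B,C,D,E,H} → run B
t=9: ready={A,C,D,E,H} → run C
t=10: ready={A,C,D,E,H} → run C
t=11: ready={A,D,E,H} → run E
t=12: ready={A,D,E,H} → run E
t=13: ready={A,D,E,H} → run E
t=14: ready={A,D,E,H} → run E
t=15: ready={A,D,H} → run H
t=16: ready={A,D,H} → run H
t=17: ready={A,D,H} → run H
t=18: ready={A,D,H} → run H
t=19: ready={A,D,H} → run H
t=20: ready={A,D,H} → run H
t=21: ready={A,D,H} → run H
t=22: ready={A,D} → run D
t=23: ready={A,D} → run D
t=24: ready={A,D} → run D
t=25: ready={A,D} → run D
t=26: ready={A,D} → run D
t=27: ready={A,D} → run D
t=28: ready={A,D} → run D
t=29: ready={A,D} → run D
t=30: ready={A} → run A
t=31: ready={A} → run A
t=32: ready={A} → run A
t=33: ready={A} → run A
t=34: (idle)
t=35: (idle)
t=36: (idle)
t=37: (idle)
t=38: (idle)
t=39: (idle)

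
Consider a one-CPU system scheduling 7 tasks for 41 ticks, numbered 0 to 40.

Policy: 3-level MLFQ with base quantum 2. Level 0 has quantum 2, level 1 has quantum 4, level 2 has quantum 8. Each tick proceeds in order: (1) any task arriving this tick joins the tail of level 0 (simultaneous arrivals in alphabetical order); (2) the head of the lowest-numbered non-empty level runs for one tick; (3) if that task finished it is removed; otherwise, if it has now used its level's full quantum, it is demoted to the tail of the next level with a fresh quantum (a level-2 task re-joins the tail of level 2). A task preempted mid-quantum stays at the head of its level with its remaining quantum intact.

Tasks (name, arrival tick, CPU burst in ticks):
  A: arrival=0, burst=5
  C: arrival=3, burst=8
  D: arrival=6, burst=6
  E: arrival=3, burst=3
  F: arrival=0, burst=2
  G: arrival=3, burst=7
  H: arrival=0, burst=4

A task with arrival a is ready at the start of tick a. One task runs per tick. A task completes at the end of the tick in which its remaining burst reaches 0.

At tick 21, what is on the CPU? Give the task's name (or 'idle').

t=0: L0/L1/L2 = AFH/-/- → run A
t=1: L0/L1/L2 = AFH/-/- → run A
t=2: L0/L1/L2 = FH/A/- → run F
t=3: L0/L1/L2 = FHCEG/A/- → run F
t=4: L0/L1/L2 = HCEG/A/- → run H
t=5: L0/L1/L2 = HCEG/A/- → run H
t=6: L0/L1/L2 = CEGD/AH/- → run C
t=7: L0/L1/L2 = CEGD/AH/- → run C
t=8: L0/L1/L2 = EGD/AHC/- → run E
t=9: L0/L1/L2 = EGD/AHC/- → run E
t=10: L0/L1/L2 = GD/AHCE/- → run G
t=11: L0/L1/L2 = GD/AHCE/- → run G
t=12: L0/L1/L2 = D/AHCEG/- → run D
t=13: L0/L1/L2 = D/AHCEG/- → run D
t=14: L0/L1/L2 = -/AHCEGD/- → run A
t=15: L0/L1/L2 = -/AHCEGD/- → run A
t=16: L0/L1/L2 = -/AHCEGD/- → run A
t=17: L0/L1/L2 = -/HCEGD/- → run H
t=18: L0/L1/L2 = -/HCEGD/- → run H
t=19: L0/L1/L2 = -/CEGD/- → run C
t=20: L0/L1/L2 = -/CEGD/- → run C
t=21: L0/L1/L2 = -/CEGD/- → run C
t=22: L0/L1/L2 = -/CEGD/- → run C
t=23: L0/L1/L2 = -/EGD/C → run E
t=24: L0/L1/L2 = -/GD/C → run G
t=25: L0/L1/L2 = -/GD/C → run G
t=26: L0/L1/L2 = -/GD/C → run G
t=27: L0/L1/L2 = -/GD/C → run G
t=28: L0/L1/L2 = -/D/CG → run D
t=29: L0/L1/L2 = -/D/CG → run D
t=30: L0/L1/L2 = -/D/CG → run D
t=31: L0/L1/L2 = -/D/CG → run D
t=32: L0/L1/L2 = -/-/CG → run C
t=33: L0/L1/L2 = -/-/CG → run C
t=34: L0/L1/L2 = -/-/G → run G
t=35: (idle)
t=36: (idle)
t=37: (idle)
t=38: (idle)
t=39: (idle)
t=40: (idle)

running at tick 21 = C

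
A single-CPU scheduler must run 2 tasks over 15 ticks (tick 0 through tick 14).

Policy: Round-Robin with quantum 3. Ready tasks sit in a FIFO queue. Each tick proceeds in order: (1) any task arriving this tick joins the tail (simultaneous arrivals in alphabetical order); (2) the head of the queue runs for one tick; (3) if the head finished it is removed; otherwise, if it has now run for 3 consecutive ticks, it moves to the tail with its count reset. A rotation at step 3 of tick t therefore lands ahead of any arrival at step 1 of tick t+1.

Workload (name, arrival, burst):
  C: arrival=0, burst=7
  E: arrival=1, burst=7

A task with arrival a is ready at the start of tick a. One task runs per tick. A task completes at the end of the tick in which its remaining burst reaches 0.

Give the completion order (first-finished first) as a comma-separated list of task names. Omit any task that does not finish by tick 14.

t=0: queue=[C] q_used=0 → run C
t=1: queue=[C,E] q_used=1 → run C
t=2: queue=[C,E] q_used=2 → run C
t=3: queue=[E,C] q_used=0 → run E
t=4: queue=[E,C] q_used=1 → run E
t=5: queue=[E,C] q_used=2 → run E
t=6: queue=[C,E] q_used=0 → run C
t=7: queue=[C,E] q_used=1 → run C
t=8: queue=[C,E] q_used=2 → run C
t=9: queue=[E,C] q_used=0 → run E
t=10: queue=[E,C] q_used=1 → run E
t=11: queue=[E,C] q_used=2 → run E
t=12: queue=[C,E] q_used=0 → run C
t=13: queue=[E] q_used=0 → run E
t=14: (idle)

completion order = C, E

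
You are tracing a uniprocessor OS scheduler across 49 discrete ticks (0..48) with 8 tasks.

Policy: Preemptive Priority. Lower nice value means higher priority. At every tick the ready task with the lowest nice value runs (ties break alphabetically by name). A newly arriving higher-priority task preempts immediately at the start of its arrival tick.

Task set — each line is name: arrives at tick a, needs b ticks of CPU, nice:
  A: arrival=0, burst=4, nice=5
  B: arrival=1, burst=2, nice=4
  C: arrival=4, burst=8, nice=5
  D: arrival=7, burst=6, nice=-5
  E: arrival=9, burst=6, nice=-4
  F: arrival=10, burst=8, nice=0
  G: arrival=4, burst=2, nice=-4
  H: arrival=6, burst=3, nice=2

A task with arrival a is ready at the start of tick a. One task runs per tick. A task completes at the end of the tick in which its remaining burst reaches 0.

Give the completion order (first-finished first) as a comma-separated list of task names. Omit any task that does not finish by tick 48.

completion order = B, G, D, E, F, H, A, C

t=0: ready={A} → run A
t=1: ready={A,B} → run B
t=2: ready={A,B} → run B
t=3: ready={A} → run A
t=4: ready={A,C,G} → run G
t=5: ready={A,C,G} → run G
t=6: ready={A,C,H} → run H
t=7: ready={A,C,D,H} → run D
t=8: ready={A,C,D,H} → run D
t=9: ready={A,C,D,E,H} → run D
t=10: ready={A,C,D,E,F,H} → run D
t=11: ready={A,C,D,E,F,H} → run D
t=12: ready={A,C,D,E,F,H} → run D
t=13: ready={A,C,E,F,H} → run E
t=14: ready={A,C,E,F,H} → run E
t=15: ready={A,C,E,F,H} → run E
t=16: ready={A,C,E,F,H} → run E
t=17: ready={A,C,E,F,H} → run E
t=18: ready={A,C,E,F,H} → run E
t=19: ready={A,C,F,H} → run F
t=20: ready={A,C,F,H} → run F
t=21: ready={A,C,F,H} → run F
t=22: ready={A,C,F,H} → run F
t=23: ready={A,C,F,H} → run F
t=24: ready={A,C,F,H} → run F
t=25: ready={A,C,F,H} → run F
t=26: ready={A,C,F,H} → run F
t=27: ready={A,C,H} → run H
t=28: ready={A,C,H} → run H
t=29: ready={A,C} → run A
t=30: ready={A,C} → run A
t=31: ready={C} → run C
t=32: ready={C} → run C
t=33: ready={C} → run C
t=34: ready={C} → run C
t=35: ready={C} → run C
t=36: ready={C} → run C
t=37: ready={C} → run C
t=38: ready={C} → run C
t=39: (idle)
t=40: (idle)
t=41: (idle)
t=42: (idle)
t=43: (idle)
t=44: (idle)
t=45: (idle)
t=46: (idle)
t=47: (idle)
t=48: (idle)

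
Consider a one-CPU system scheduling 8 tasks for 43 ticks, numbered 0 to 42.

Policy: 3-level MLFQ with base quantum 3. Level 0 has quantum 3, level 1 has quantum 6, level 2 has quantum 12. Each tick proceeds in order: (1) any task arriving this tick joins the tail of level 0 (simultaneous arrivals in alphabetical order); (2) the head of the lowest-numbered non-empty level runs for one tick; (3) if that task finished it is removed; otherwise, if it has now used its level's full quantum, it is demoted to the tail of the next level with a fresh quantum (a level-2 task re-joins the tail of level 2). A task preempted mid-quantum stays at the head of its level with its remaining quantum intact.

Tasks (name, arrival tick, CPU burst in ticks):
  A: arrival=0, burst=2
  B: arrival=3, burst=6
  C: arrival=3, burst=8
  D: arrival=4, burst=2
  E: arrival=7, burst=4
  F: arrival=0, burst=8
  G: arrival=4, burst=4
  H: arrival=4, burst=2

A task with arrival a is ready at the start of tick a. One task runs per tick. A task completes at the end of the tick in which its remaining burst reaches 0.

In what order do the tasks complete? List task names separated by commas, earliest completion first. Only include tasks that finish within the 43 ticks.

t=0: L0/L1/L2 = AF/-/- → run A
t=1: L0/L1/L2 = AF/-/- → run A
t=2: L0/L1/L2 = F/-/- → run F
t=3: L0/L1/L2 = FBC/-/- → run F
t=4: L0/L1/L2 = FBCDGH/-/- → run F
t=5: L0/L1/L2 = BCDGH/F/- → run B
t=6: L0/L1/L2 = BCDGH/F/- → run B
t=7: L0/L1/L2 = BCDGHE/F/- → run B
t=8: L0/L1/L2 = CDGHE/FB/- → run C
t=9: L0/L1/L2 = CDGHE/FB/- → run C
t=10: L0/L1/L2 = CDGHE/FB/- → run C
t=11: L0/L1/L2 = DGHE/FBC/- → run D
t=12: L0/L1/L2 = DGHE/FBC/- → run D
t=13: L0/L1/L2 = GHE/FBC/- → run G
t=14: L0/L1/L2 = GHE/FBC/- → run G
t=15: L0/L1/L2 = GHE/FBC/- → run G
t=16: L0/L1/L2 = HE/FBCG/- → run H
t=17: L0/L1/L2 = HE/FBCG/- → run H
t=18: L0/L1/L2 = E/FBCG/- → run E
t=19: L0/L1/L2 = E/FBCG/- → run E
t=20: L0/L1/L2 = E/FBCG/- → run E
t=21: L0/L1/L2 = -/FBCGE/- → run F
t=22: L0/L1/L2 = -/FBCGE/- → run F
t=23: L0/L1/L2 = -/FBCGE/- → run F
t=24: L0/L1/L2 = -/FBCGE/- → run F
t=25: L0/L1/L2 = -/FBCGE/- → run F
t=26: L0/L1/L2 = -/BCGE/- → run B
t=27: L0/L1/L2 = -/BCGE/- → run B
t=28: L0/L1/L2 = -/BCGE/- → run B
t=29: L0/L1/L2 = -/CGE/- → run C
t=30: L0/L1/L2 = -/CGE/- → run C
t=31: L0/L1/L2 = -/CGE/- → run C
t=32: L0/L1/L2 = -/CGE/- → run C
t=33: L0/L1/L2 = -/CGE/- → run C
t=34: L0/L1/L2 = -/GE/- → run G
t=35: L0/L1/L2 = -/E/- → run E
t=36: (idle)
t=37: (idle)
t=38: (idle)
t=39: (idle)
t=40: (idle)
t=41: (idle)
t=42: (idle)

completion order = A, D, H, F, B, C, G, E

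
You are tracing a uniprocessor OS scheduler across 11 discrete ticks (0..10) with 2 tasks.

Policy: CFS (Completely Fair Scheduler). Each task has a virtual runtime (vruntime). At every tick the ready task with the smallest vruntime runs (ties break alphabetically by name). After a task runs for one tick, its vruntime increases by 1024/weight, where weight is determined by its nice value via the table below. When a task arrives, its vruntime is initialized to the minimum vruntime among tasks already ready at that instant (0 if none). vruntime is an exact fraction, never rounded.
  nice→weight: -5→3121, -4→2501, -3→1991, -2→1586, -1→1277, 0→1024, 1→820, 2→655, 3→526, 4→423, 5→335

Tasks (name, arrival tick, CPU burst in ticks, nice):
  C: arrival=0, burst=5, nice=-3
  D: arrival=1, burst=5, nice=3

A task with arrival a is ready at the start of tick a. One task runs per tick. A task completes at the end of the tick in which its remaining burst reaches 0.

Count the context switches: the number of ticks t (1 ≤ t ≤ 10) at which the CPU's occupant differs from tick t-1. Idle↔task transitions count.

context switches = 4

t=0: vr[C=0] → run C
t=1: vr[C=1024/1991 D=1024/1991] → run C
t=2: vr[C=2048/1991 D=1024/1991] → run D
t=3: vr[C=2048/1991 D=1288704/523633] → run C
t=4: vr[C=3072/1991 D=1288704/523633] → run C
t=5: vr[C=4096/1991 D=1288704/523633] → run C
t=6: vr[D=1288704/523633] → run D
t=7: vr[D=2308096/523633] → run D
t=8: vr[D=3327488/523633] → run D
t=9: vr[D=4346880/523633] → run D
t=10: (idle)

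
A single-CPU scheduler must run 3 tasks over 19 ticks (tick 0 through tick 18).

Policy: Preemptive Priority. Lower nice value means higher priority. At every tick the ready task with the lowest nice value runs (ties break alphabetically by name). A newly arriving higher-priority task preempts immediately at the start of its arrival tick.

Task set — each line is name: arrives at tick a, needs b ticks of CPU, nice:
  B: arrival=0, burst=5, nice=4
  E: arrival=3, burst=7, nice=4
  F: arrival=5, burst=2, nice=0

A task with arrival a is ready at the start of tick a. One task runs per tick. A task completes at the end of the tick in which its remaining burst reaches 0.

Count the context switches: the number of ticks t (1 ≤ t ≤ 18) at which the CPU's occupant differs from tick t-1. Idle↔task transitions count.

context switches = 3

t=0: ready={B} → run B
t=1: ready={B} → run B
t=2: ready={B} → run B
t=3: ready={B,E} → run B
t=4: ready={B,E} → run B
t=5: ready={E,F} → run F
t=6: ready={E,F} → run F
t=7: ready={E} → run E
t=8: ready={E} → run E
t=9: ready={E} → run E
t=10: ready={E} → run E
t=11: ready={E} → run E
t=12: ready={E} → run E
t=13: ready={E} → run E
t=14: (idle)
t=15: (idle)
t=16: (idle)
t=17: (idle)
t=18: (idle)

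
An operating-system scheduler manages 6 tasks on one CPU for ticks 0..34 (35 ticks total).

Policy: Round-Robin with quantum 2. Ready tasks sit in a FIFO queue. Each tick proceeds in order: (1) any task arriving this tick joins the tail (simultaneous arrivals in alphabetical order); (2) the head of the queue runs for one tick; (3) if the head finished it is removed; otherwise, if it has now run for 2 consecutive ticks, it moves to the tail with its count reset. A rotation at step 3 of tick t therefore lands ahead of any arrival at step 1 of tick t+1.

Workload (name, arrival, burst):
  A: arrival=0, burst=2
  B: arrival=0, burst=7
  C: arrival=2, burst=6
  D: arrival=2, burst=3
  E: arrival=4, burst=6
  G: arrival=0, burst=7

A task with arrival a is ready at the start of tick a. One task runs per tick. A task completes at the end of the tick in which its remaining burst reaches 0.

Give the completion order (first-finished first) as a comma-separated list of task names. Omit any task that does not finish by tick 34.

completion order = A, D, C, B, E, G

t=0: queue=[A,B,G] q_used=0 → run A
t=1: queue=[A,B,G] q_used=1 → run A
t=2: queue=[B,G,C,D] q_used=0 → run B
t=3: queue=[B,G,C,D] q_used=1 → run B
t=4: queue=[G,C,D,B,E] q_used=0 → run G
t=5: queue=[G,C,D,B,E] q_used=1 → run G
t=6: queue=[C,D,B,E,G] q_used=0 → run C
t=7: queue=[C,D,B,E,G] q_used=1 → run C
t=8: queue=[D,B,E,G,C] q_used=0 → run D
t=9: queue=[D,B,E,G,C] q_used=1 → run D
t=10: queue=[B,E,G,C,D] q_used=0 → run B
t=11: queue=[B,E,G,C,D] q_used=1 → run B
t=12: queue=[E,G,C,D,B] q_used=0 → run E
t=13: queue=[E,G,C,D,B] q_used=1 → run E
t=14: queue=[G,C,D,B,E] q_used=0 → run G
t=15: queue=[G,C,D,B,E] q_used=1 → run G
t=16: queue=[C,D,B,E,G] q_used=0 → run C
t=17: queue=[C,D,B,E,G] q_used=1 → run C
t=18: queue=[D,B,E,G,C] q_used=0 → run D
t=19: queue=[B,E,G,C] q_used=0 → run B
t=20: queue=[B,E,G,C] q_used=1 → run B
t=21: queue=[E,G,C,B] q_used=0 → run E
t=22: queue=[E,G,C,B] q_used=1 → run E
t=23: queue=[G,C,B,E] q_used=0 → run G
t=24: queue=[G,C,B,E] q_used=1 → run G
t=25: queue=[C,B,E,G] q_used=0 → run C
t=26: queue=[C,B,E,G] q_used=1 → run C
t=27: queue=[B,E,G] q_used=0 → run B
t=28: queue=[E,G] q_used=0 → run E
t=29: queue=[E,G] q_used=1 → run E
t=30: queue=[G] q_used=0 → run G
t=31: (idle)
t=32: (idle)
t=33: (idle)
t=34: (idle)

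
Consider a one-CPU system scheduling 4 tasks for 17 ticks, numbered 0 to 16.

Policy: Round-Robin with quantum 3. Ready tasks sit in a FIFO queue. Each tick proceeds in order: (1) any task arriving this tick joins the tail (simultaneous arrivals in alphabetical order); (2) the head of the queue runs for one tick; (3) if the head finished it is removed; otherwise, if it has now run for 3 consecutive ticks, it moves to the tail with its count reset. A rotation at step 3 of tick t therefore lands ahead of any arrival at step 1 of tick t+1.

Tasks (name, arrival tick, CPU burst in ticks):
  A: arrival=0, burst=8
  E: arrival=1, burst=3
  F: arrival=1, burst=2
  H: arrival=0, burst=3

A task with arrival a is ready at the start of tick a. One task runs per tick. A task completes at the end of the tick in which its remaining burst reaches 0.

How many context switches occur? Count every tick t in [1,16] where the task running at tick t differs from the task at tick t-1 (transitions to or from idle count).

t=0: queue=[A,H] q_used=0 → run A
t=1: queue=[A,H,E,F] q_used=1 → run A
t=2: queue=[A,H,E,F] q_used=2 → run A
t=3: queue=[H,E,F,A] q_used=0 → run H
t=4: queue=[H,E,F,A] q_used=1 → run H
t=5: queue=[H,E,F,A] q_used=2 → run H
t=6: queue=[E,F,A] q_used=0 → run E
t=7: queue=[E,F,A] q_used=1 → run E
t=8: queue=[E,F,A] q_used=2 → run E
t=9: queue=[F,A] q_used=0 → run F
t=10: queue=[F,A] q_used=1 → run F
t=11: queue=[A] q_used=0 → run A
t=12: queue=[A] q_used=1 → run A
t=13: queue=[A] q_used=2 → run A
t=14: queue=[A] q_used=0 → run A
t=15: queue=[A] q_used=1 → run A
t=16: (idle)

context switches = 5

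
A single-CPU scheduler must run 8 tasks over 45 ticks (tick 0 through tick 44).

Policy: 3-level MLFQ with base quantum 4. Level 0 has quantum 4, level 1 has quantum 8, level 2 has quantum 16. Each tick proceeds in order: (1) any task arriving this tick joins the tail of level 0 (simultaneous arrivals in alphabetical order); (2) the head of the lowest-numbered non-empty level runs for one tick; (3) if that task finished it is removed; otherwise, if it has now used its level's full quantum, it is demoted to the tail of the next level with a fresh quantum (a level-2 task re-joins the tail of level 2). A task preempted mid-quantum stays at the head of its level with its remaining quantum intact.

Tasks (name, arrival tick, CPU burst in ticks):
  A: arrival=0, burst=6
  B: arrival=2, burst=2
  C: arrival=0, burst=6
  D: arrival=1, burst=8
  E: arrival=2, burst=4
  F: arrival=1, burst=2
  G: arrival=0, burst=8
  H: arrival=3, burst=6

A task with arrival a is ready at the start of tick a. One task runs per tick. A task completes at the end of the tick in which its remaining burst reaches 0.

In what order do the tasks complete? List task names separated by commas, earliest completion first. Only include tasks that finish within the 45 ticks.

t=0: L0/L1/L2 = ACG/-/- → run A
t=1: L0/L1/L2 = ACGDF/-/- → run A
t=2: L0/L1/L2 = ACGDFBE/-/- → run A
t=3: L0/L1/L2 = ACGDFBEH/-/- → run A
t=4: L0/L1/L2 = CGDFBEH/A/- → run C
t=5: L0/L1/L2 = CGDFBEH/A/- → run C
t=6: L0/L1/L2 = CGDFBEH/A/- → run C
t=7: L0/L1/L2 = CGDFBEH/A/- → run C
t=8: L0/L1/L2 = GDFBEH/AC/- → run G
t=9: L0/L1/L2 = GDFBEH/AC/- → run G
t=10: L0/L1/L2 = GDFBEH/AC/- → run G
t=11: L0/L1/L2 = GDFBEH/AC/- → run G
t=12: L0/L1/L2 = DFBEH/ACG/- → run D
t=13: L0/L1/L2 = DFBEH/ACG/- → run D
t=14: L0/L1/L2 = DFBEH/ACG/- → run D
t=15: L0/L1/L2 = DFBEH/ACG/- → run D
t=16: L0/L1/L2 = FBEH/ACGD/- → run F
t=17: L0/L1/L2 = FBEH/ACGD/- → run F
t=18: L0/L1/L2 = BEH/ACGD/- → run B
t=19: L0/L1/L2 = BEH/ACGD/- → run B
t=20: L0/L1/L2 = EH/ACGD/- → run E
t=21: L0/L1/L2 = EH/ACGD/- → run E
t=22: L0/L1/L2 = EH/ACGD/- → run E
t=23: L0/L1/L2 = EH/ACGD/- → run E
t=24: L0/L1/L2 = H/ACGD/- → run H
t=25: L0/L1/L2 = H/ACGD/- → run H
t=26: L0/L1/L2 = H/ACGD/- → run H
t=27: L0/L1/L2 = H/ACGD/- → run H
t=28: L0/L1/L2 = -/ACGDH/- → run A
t=29: L0/L1/L2 = -/ACGDH/- → run A
t=30: L0/L1/L2 = -/CGDH/- → run C
t=31: L0/L1/L2 = -/CGDH/- → run C
t=32: L0/L1/L2 = -/GDH/- → run G
t=33: L0/L1/L2 = -/GDH/- → run G
t=34: L0/L1/L2 = -/GDH/- → run G
t=35: L0/L1/L2 = -/GDH/- → run G
t=36: L0/L1/L2 = -/DH/- → run D
t=37: L0/L1/L2 = -/DH/- → run D
t=38: L0/L1/L2 = -/DH/- → run D
t=39: L0/L1/L2 = -/DH/- → run D
t=40: L0/L1/L2 = -/H/- → run H
t=41: L0/L1/L2 = -/H/- → run H
t=42: (idle)
t=43: (idle)
t=44: (idle)

completion order = F, B, E, A, C, G, D, H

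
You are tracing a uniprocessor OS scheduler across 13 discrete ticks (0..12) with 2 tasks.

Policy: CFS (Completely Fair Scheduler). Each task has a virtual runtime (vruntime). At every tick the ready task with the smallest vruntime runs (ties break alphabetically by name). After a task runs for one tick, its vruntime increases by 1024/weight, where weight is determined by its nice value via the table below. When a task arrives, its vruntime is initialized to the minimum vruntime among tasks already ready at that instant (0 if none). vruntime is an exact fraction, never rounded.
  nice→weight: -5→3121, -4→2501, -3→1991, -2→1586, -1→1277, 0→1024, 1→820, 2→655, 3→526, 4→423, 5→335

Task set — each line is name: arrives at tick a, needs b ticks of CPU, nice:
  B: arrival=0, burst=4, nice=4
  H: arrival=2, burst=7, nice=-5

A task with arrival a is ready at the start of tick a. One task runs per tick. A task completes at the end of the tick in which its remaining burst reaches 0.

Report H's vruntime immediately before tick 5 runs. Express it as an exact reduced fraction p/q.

t=0: vr[B=0] → run B
t=1: vr[B=1024/423] → run B
t=2: vr[B=2048/423 H=2048/423] → run B
t=3: vr[B=1024/141 H=2048/423] → run H
t=4: vr[B=1024/141 H=6824960/1320183] → run H
t=5: vr[B=1024/141 H=7258112/1320183] → run H
t=6: vr[B=1024/141 H=7691264/1320183] → run H
t=7: vr[B=1024/141 H=8124416/1320183] → run H
t=8: vr[B=1024/141 H=8557568/1320183] → run H
t=9: vr[B=1024/141 H=8990720/1320183] → run H
t=10: vr[B=1024/141] → run B
t=11: (idle)
t=12: (idle)

vruntime(H, start of tick 5) = 7258112/1320183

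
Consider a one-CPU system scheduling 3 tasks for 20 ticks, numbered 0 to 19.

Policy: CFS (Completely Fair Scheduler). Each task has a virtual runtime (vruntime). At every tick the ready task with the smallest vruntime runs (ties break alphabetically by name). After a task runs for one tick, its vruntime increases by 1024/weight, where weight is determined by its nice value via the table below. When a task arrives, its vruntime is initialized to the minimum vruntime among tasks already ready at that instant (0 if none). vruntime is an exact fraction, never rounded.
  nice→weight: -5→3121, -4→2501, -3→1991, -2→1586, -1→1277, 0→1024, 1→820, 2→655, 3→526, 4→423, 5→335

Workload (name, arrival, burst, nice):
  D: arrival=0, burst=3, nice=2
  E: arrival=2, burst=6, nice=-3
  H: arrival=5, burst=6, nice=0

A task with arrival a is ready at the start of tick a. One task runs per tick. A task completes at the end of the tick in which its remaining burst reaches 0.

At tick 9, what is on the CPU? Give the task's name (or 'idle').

running at tick 9 = E

t=0: vr[D=0] → run D
t=1: vr[D=1024/655] → run D
t=2: vr[D=2048/655 E=2048/655] → run D
t=3: vr[E=2048/655] → run E
t=4: vr[E=4748288/1304105] → run E
t=5: vr[E=5419008/1304105 H=5419008/1304105] → run E
t=6: vr[E=6089728/1304105 H=5419008/1304105] → run H
t=7: vr[E=6089728/1304105 H=6723113/1304105] → run E
t=8: vr[E=6760448/1304105 H=6723113/1304105] → run H
t=9: vr[E=6760448/1304105 H=8027218/1304105] → run E
t=10: vr[E=7431168/1304105 H=8027218/1304105] → run E
t=11: vr[H=8027218/1304105] → run H
t=12: vr[H=9331323/1304105] → run H
t=13: vr[H=10635428/1304105] → run H
t=14: vr[H=11939533/1304105] → run H
t=15: (idle)
t=16: (idle)
t=17: (idle)
t=18: (idle)
t=19: (idle)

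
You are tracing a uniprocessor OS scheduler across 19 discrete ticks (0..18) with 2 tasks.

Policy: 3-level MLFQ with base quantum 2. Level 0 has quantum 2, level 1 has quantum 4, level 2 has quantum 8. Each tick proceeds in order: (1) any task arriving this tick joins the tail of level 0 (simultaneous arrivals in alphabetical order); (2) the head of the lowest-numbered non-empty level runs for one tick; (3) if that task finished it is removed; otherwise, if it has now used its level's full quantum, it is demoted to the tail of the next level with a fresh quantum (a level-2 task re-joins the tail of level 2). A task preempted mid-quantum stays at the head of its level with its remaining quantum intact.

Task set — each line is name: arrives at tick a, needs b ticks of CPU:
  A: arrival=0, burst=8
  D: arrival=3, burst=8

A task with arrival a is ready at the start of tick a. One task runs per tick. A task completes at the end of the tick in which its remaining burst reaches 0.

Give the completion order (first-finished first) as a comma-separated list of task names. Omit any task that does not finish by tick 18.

completion order = A, D

t=0: L0/L1/L2 = A/-/- → run A
t=1: L0/L1/L2 = A/-/- → run A
t=2: L0/L1/L2 = -/A/- → run A
t=3: L0/L1/L2 = D/A/- → run D
t=4: L0/L1/L2 = D/A/- → run D
t=5: L0/L1/L2 = -/AD/- → run A
t=6: L0/L1/L2 = -/AD/- → run A
t=7: L0/L1/L2 = -/AD/- → run A
t=8: L0/L1/L2 = -/D/A → run D
t=9: L0/L1/L2 = -/D/A → run D
t=10: L0/L1/L2 = -/D/A → run D
t=11: L0/L1/L2 = -/D/A → run D
t=12: L0/L1/L2 = -/-/AD → run A
t=13: L0/L1/L2 = -/-/AD → run A
t=14: L0/L1/L2 = -/-/D → run D
t=15: L0/L1/L2 = -/-/D → run D
t=16: (idle)
t=17: (idle)
t=18: (idle)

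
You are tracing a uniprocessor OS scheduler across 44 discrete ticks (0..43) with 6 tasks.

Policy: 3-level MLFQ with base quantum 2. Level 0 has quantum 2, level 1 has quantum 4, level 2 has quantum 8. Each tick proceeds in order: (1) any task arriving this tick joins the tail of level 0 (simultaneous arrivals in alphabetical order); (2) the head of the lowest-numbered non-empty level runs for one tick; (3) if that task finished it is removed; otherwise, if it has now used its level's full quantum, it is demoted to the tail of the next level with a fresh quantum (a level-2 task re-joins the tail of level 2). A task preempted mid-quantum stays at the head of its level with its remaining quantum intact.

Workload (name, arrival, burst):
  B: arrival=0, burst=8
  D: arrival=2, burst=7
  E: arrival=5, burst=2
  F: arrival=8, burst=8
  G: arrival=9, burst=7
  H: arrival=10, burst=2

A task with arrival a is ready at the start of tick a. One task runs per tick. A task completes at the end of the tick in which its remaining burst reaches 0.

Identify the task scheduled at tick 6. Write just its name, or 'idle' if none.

t=0: L0/L1/L2 = B/-/- → run B
t=1: L0/L1/L2 = B/-/- → run B
t=2: L0/L1/L2 = D/B/- → run D
t=3: L0/L1/L2 = D/B/- → run D
t=4: L0/L1/L2 = -/BD/- → run B
t=5: L0/L1/L2 = E/BD/- → run E
t=6: L0/L1/L2 = E/BD/- → run E
t=7: L0/L1/L2 = -/BD/- → run B
t=8: L0/L1/L2 = F/BD/- → run F
t=9: L0/L1/L2 = FG/BD/- → run F
t=10: L0/L1/L2 = GH/BDF/- → run G
t=11: L0/L1/L2 = GH/BDF/- → run G
t=12: L0/L1/L2 = H/BDFG/- → run H
t=13: L0/L1/L2 = H/BDFG/- → run H
t=14: L0/L1/L2 = -/BDFG/- → run B
t=15: L0/L1/L2 = -/BDFG/- → run B
t=16: L0/L1/L2 = -/DFG/B → run D
t=17: L0/L1/L2 = -/DFG/B → run D
t=18: L0/L1/L2 = -/DFG/B → run D
t=19: L0/L1/L2 = -/DFG/B → run D
t=20: L0/L1/L2 = -/FG/BD → run F
t=21: L0/L1/L2 = -/FG/BD → run F
t=22: L0/L1/L2 = -/FG/BD → run F
t=23: L0/L1/L2 = -/FG/BD → run F
t=24: L0/L1/L2 = -/G/BDF → run G
t=25: L0/L1/L2 = -/G/BDF → run G
t=26: L0/L1/L2 = -/G/BDF → run G
t=27: L0/L1/L2 = -/G/BDF → run G
t=28: L0/L1/L2 = -/-/BDFG → run B
t=29: L0/L1/L2 = -/-/BDFG → run B
t=30: L0/L1/L2 = -/-/DFG → run D
t=31: L0/L1/L2 = -/-/FG → run F
t=32: L0/L1/L2 = -/-/FG → run F
t=33: L0/L1/L2 = -/-/G → run G
t=34: (idle)
t=35: (idle)
t=36: (idle)
t=37: (idle)
t=38: (idle)
t=39: (idle)
t=40: (idle)
t=41: (idle)
t=42: (idle)
t=43: (idle)

running at tick 6 = E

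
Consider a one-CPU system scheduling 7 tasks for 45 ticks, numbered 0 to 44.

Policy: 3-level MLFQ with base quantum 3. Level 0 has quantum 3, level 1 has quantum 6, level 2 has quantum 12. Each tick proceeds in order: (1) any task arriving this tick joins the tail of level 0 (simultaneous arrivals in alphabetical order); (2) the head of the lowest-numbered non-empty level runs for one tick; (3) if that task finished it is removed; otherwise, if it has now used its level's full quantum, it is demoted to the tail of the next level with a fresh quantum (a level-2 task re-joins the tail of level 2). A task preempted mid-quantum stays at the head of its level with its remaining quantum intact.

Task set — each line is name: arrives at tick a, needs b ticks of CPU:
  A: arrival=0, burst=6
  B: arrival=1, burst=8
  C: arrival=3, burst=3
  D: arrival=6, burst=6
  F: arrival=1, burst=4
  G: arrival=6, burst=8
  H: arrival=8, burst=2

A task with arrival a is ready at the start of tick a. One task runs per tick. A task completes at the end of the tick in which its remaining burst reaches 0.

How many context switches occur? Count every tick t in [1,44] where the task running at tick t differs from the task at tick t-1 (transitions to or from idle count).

context switches = 12

t=0: L0/L1/L2 = A/-/- → run A
t=1: L0/L1/L2 = ABF/-/- → run A
t=2: L0/L1/L2 = ABF/-/- → run A
t=3: L0/L1/L2 = BFC/A/- → run B
t=4: L0/L1/L2 = BFC/A/- → run B
t=5: L0/L1/L2 = BFC/A/- → run B
t=6: L0/L1/L2 = FCDG/AB/- → run F
t=7: L0/L1/L2 = FCDG/AB/- → run F
t=8: L0/L1/L2 = FCDGH/AB/- → run F
t=9: L0/L1/L2 = CDGH/ABF/- → run C
t=10: L0/L1/L2 = CDGH/ABF/- → run C
t=11: L0/L1/L2 = CDGH/ABF/- → run C
t=12: L0/L1/L2 = DGH/ABF/- → run D
t=13: L0/L1/L2 = DGH/ABF/- → run D
t=14: L0/L1/L2 = DGH/ABF/- → run D
t=15: L0/L1/L2 = GH/ABFD/- → run G
t=16: L0/L1/L2 = GH/ABFD/- → run G
t=17: L0/L1/L2 = GH/ABFD/- → run G
t=18: L0/L1/L2 = H/ABFDG/- → run H
t=19: L0/L1/L2 = H/ABFDG/- → run H
t=20: L0/L1/L2 = -/ABFDG/- → run A
t=21: L0/L1/L2 = -/ABFDG/- → run A
t=22: L0/L1/L2 = -/ABFDG/- → run A
t=23: L0/L1/L2 = -/BFDG/- → run B
t=24: L0/L1/L2 = -/BFDG/- → run B
t=25: L0/L1/L2 = -/BFDG/- → run B
t=26: L0/L1/L2 = -/BFDG/- → run B
t=27: L0/L1/L2 = -/BFDG/- → run B
t=28: L0/L1/L2 = -/FDG/- → run F
t=29: L0/L1/L2 = -/DG/- → run D
t=30: L0/L1/L2 = -/DG/- → run D
t=31: L0/L1/L2 = -/DG/- → run D
t=32: L0/L1/L2 = -/G/- → run G
t=33: L0/L1/L2 = -/G/- → run G
t=34: L0/L1/L2 = -/G/- → run G
t=35: L0/L1/L2 = -/G/- → run G
t=36: L0/L1/L2 = -/G/- → run G
t=37: (idle)
t=38: (idle)
t=39: (idle)
t=40: (idle)
t=41: (idle)
t=42: (idle)
t=43: (idle)
t=44: (idle)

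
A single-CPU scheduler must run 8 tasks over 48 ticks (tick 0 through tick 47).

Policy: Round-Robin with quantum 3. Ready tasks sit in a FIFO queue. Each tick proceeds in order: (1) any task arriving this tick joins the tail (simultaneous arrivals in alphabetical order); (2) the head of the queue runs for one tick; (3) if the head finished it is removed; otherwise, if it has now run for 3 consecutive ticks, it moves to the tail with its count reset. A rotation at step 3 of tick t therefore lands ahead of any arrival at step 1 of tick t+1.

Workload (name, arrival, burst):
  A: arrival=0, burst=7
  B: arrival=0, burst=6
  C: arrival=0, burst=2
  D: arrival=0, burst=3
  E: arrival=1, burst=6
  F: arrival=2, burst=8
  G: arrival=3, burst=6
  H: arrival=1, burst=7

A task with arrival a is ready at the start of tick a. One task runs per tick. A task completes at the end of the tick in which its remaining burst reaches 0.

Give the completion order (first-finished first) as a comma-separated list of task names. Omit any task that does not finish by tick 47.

t=0: queue=[A,B,C,D] q_used=0 → run A
t=1: queue=[A,B,C,D,E,H] q_used=1 → run A
t=2: queue=[A,B,C,D,E,H,F] q_used=2 → run A
t=3: queue=[B,C,D,E,H,F,A,G] q_used=0 → run B
t=4: queue=[B,C,D,E,H,F,A,G] q_used=1 → run B
t=5: queue=[B,C,D,E,H,F,A,G] q_used=2 → run B
t=6: queue=[C,D,E,H,F,A,G,B] q_used=0 → run C
t=7: queue=[C,D,E,H,F,A,G,B] q_used=1 → run C
t=8: queue=[D,E,H,F,A,G,B] q_used=0 → run D
t=9: queue=[D,E,H,F,A,G,B] q_used=1 → run D
t=10: queue=[D,E,H,F,A,G,B] q_used=2 → run D
t=11: queue=[E,H,F,A,G,B] q_used=0 → run E
t=12: queue=[E,H,F,A,G,B] q_used=1 → run E
t=13: queue=[E,H,F,A,G,B] q_used=2 → run E
t=14: queue=[H,F,A,G,B,E] q_used=0 → run H
t=15: queue=[H,F,A,G,B,E] q_used=1 → run H
t=16: queue=[H,F,A,G,B,E] q_used=2 → run H
t=17: queue=[F,A,G,B,E,H] q_used=0 → run F
t=18: queue=[F,A,G,B,E,H] q_used=1 → run F
t=19: queue=[F,A,G,B,E,H] q_used=2 → run F
t=20: queue=[A,G,B,E,H,F] q_used=0 → run A
t=21: queue=[A,G,B,E,H,F] q_used=1 → run A
t=22: queue=[A,G,B,E,H,F] q_used=2 → run A
t=23: queue=[G,B,E,H,F,A] q_used=0 → run G
t=24: queue=[G,B,E,H,F,A] q_used=1 → run G
t=25: queue=[G,B,E,H,F,A] q_used=2 → run G
t=26: queue=[B,E,H,F,A,G] q_used=0 → run B
t=27: queue=[B,E,H,F,A,G] q_used=1 → run B
t=28: queue=[B,E,H,F,A,G] q_used=2 → run B
t=29: queue=[E,H,F,A,G] q_used=0 → run E
t=30: queue=[E,H,F,A,G] q_used=1 → run E
t=31: queue=[E,H,F,A,G] q_used=2 → run E
t=32: queue=[H,F,A,G] q_used=0 → run H
t=33: queue=[H,F,A,G] q_used=1 → run H
t=34: queue=[H,F,A,G] q_used=2 → run H
t=35: queue=[F,A,G,H] q_used=0 → run F
t=36: queue=[F,A,G,H] q_used=1 → run F
t=37: queue=[F,A,G,H] q_used=2 → run F
t=38: queue=[A,G,H,F] q_used=0 → run A
t=39: queue=[G,H,F] q_used=0 → run G
t=40: queue=[G,H,F] q_used=1 → run G
t=41: queue=[G,H,F] q_used=2 → run G
t=42: queue=[H,F] q_used=0 → run H
t=43: queue=[F] q_used=0 → run F
t=44: queue=[F] q_used=1 → run F
t=45: (idle)
t=46: (idle)
t=47: (idle)

completion order = C, D, B, E, A, G, H, F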